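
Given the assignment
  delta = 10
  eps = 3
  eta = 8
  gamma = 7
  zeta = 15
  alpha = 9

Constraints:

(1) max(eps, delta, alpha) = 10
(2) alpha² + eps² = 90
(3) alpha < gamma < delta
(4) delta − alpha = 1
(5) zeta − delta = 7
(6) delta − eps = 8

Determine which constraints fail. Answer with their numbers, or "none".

(1) max(3, 10, 9) = 10 — holds.
(2) alpha² + eps² = 9² + 3² = 81 + 9 = 90 — holds.
(3) values 9, 7, 10; alpha = 9 is not < gamma = 7 — fails.
(4) delta − alpha = 10 − 9 = 1 — holds.
(5) zeta − delta = 15 − 10 = 5, not 7 — fails.
(6) delta − eps = 10 − 3 = 7, not 8 — fails.

Constraints 3, 5, and 6 do not hold.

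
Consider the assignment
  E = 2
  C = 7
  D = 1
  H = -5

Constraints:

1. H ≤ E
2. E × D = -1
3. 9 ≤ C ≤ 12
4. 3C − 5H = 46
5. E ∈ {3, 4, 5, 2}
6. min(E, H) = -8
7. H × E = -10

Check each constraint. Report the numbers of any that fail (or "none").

Constraints 2, 3, and 6 do not hold.

1. H = -5, E = 2; -5 ≤ 2  yes
2. E × D = 2 × 1 = 2, not -1  no
3. C = 7 is outside [9, 12]  no
4. 3C − 5H = 3(7) − 5(-5) = 46  yes
5. E = 2 is in {3, 4, 5, 2}  yes
6. min(2, -5) = -5, not -8  no
7. H × E = -5 × 2 = -10  yes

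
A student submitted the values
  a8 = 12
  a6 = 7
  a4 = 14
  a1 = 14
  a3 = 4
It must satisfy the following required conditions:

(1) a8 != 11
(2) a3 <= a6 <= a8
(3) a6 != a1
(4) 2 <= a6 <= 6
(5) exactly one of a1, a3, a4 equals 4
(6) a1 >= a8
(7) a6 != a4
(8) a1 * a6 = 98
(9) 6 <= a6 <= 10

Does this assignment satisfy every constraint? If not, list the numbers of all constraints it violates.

Constraint 4 does not hold.

(1) a8 = 12, and 12 ≠ 11 — holds.
(2) values 4 <= 7 <= 12 — holds.
(3) a6 = 7, a1 = 14; distinct — holds.
(4) a6 = 7 is outside [2, 6] — fails.
(5) a1=14, a3=4, a4=14; 1 of them equals 4 — holds.
(6) a1 = 14, a8 = 12; 14 ≥ 12 — holds.
(7) a6 = 7, a4 = 14; distinct — holds.
(8) a1 * a6 = 14 * 7 = 98 — holds.
(9) a6 = 7 lies in [6, 10] — holds.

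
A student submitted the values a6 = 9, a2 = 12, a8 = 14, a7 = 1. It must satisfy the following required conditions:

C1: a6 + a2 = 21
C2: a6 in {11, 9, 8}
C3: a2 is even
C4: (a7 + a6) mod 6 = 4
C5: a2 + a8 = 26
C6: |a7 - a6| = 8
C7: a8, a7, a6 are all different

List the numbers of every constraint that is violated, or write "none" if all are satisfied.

C1: a6 + a2 = 9 + 12 = 21 — holds.
C2: a6 = 9 is in {11, 9, 8} — holds.
C3: a2 = 12 is even — holds.
C4: a7 + a6 = 10; 10 mod 6 = 4 — holds.
C5: a2 + a8 = 12 + 14 = 26 — holds.
C6: |1 - 9| = 8 — holds.
C7: values 14, 1, 9 are pairwise distinct — holds.

All constraints are satisfied.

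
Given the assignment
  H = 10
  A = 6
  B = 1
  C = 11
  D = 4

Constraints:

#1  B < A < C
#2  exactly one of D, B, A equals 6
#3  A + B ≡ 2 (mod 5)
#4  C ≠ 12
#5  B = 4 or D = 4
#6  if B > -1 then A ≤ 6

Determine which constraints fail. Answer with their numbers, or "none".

#1 values 1 < 6 < 11 — holds.
#2 D=4, B=1, A=6; 1 of them equals 6 — holds.
#3 A + B = 7; 7 mod 5 = 2 — holds.
#4 C = 11, and 11 ≠ 12 — holds.
#5 B = 1 ≠ 4, but D = 4 = 4 (second disjunct) — holds.
#6 B = 1 > -1, so we need A ≤ 6; A = 6 ≤ 6 — holds.

Yes — all constraints hold.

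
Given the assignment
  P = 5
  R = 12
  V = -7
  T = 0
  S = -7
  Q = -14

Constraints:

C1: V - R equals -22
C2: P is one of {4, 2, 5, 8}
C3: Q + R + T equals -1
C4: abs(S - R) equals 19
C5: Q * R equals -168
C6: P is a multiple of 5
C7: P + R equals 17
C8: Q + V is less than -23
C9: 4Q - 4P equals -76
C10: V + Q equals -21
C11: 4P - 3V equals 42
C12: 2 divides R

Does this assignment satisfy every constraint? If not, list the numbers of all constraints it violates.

Constraints 1, 3, 8, and 11 are violated.

C1: V - R = -7 - 12 = -19, not -22 — violated.
C2: P = 5 is in {4, 2, 5, 8} — OK.
C3: Q + R + T = -14 + 12 + 0 = -2, not -1 — violated.
C4: abs(-7 - 12) = 19 — OK.
C5: Q * R = -14 * 12 = -168 — OK.
C6: 5 / 5 = 1, so 5 divides 5 — OK.
C7: P + R = 5 + 12 = 17 — OK.
C8: Q + V = -14 + (-7) = -21; -21 ≥ -23, bound -23 not met — violated.
C9: 4Q - 4P = 4(-14) - 4(5) = -76 — OK.
C10: V + Q = -7 + (-14) = -21 — OK.
C11: 4P - 3V = 4(5) - 3(-7) = 41, not 42 — violated.
C12: 12 / 2 = 6, so 2 divides 12 — OK.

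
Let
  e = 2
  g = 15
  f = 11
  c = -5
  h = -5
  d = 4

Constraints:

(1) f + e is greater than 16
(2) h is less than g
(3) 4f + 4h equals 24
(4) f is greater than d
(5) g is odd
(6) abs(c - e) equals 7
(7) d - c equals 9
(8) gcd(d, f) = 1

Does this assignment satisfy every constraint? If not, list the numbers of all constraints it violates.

(1) f + e = 11 + 2 = 13; 13 ≤ 16, bound 16 not met — violated.
(2) h = -5, g = 15; -5 < 15 — satisfied.
(3) 4f + 4h = 4(11) + 4(-5) = 24 — satisfied.
(4) f = 11, d = 4; 11 > 4 — satisfied.
(5) g = 15 is odd — satisfied.
(6) abs(-5 - 2) = 7 — satisfied.
(7) d - c = 4 - (-5) = 9 — satisfied.
(8) gcd(4, 11) = 1 — satisfied.

Constraint 1 does not hold.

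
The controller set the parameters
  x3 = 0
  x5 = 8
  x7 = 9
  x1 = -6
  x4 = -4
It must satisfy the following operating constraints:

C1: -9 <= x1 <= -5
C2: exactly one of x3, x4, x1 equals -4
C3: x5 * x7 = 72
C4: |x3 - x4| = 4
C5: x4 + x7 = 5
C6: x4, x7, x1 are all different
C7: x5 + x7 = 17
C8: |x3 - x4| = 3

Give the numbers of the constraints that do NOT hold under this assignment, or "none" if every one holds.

The assignment fails constraint 8.

C1: x1 = -6 lies in [-9, -5] — OK.
C2: x3=0, x4=-4, x1=-6; 1 of them equals -4 — OK.
C3: x5 * x7 = 8 * 9 = 72 — OK.
C4: |0 - (-4)| = 4 — OK.
C5: x4 + x7 = -4 + 9 = 5 — OK.
C6: values -4, 9, -6 are pairwise distinct — OK.
C7: x5 + x7 = 8 + 9 = 17 — OK.
C8: |0 - (-4)| = 4, not 3 — violated.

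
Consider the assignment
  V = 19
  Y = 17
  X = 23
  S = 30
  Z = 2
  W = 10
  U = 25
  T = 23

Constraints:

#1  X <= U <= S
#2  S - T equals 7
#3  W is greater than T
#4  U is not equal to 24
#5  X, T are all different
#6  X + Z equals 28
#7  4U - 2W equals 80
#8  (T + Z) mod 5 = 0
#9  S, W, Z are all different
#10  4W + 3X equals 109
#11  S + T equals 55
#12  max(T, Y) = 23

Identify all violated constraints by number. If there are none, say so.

No — constraints 3, 5, 6, 11 are not satisfied.

#1 values 23 <= 25 <= 30  true
#2 S - T = 30 - 23 = 7  true
#3 W = 10, T = 23; 10 ≤ 23 (want >)  false
#4 U = 25, and 25 ≠ 24  true
#5 X = T = 23, not all different  false
#6 X + Z = 23 + 2 = 25, not 28  false
#7 4U - 2W = 4(25) - 2(10) = 80  true
#8 T + Z = 25; 25 mod 5 = 0  true
#9 values 30, 10, 2 are pairwise distinct  true
#10 4W + 3X = 4(10) + 3(23) = 109  true
#11 S + T = 30 + 23 = 53, not 55  false
#12 max(23, 17) = 23  true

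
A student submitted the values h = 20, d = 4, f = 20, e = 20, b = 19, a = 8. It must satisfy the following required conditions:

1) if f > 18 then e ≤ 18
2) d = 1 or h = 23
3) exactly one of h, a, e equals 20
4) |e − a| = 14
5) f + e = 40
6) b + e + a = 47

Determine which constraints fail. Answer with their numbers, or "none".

No — constraints 1, 2, 3, and 4 are not satisfied.

1) f = 20 > 18, so we need e ≤ 18; but e = 20 > 18 — does not hold.
2) d = 4 ≠ 1 and h = 20 ≠ 23; both disjuncts false — does not hold.
3) h=20, a=8, e=20; 2 of them equal 20, not exactly one — does not hold.
4) |20 − 8| = 12, not 14 — does not hold.
5) f + e = 20 + 20 = 40 — holds.
6) b + e + a = 19 + 20 + 8 = 47 — holds.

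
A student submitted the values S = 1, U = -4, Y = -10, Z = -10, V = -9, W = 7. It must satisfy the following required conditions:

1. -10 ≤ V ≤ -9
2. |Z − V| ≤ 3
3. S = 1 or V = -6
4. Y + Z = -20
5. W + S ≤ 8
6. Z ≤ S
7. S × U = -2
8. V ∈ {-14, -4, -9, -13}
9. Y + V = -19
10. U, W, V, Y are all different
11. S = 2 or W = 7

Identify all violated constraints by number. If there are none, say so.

1. V = -9 lies in [-10, -9]  true
2. |-10 − (-9)| = 1; 1 ≤ 3  true
3. S = 1 = 1 (first disjunct)  true
4. Y + Z = -10 + (-10) = -20  true
5. W + S = 7 + 1 = 8; 8 ≤ 8  true
6. Z = -10, S = 1; -10 ≤ 1  true
7. S × U = 1 × (-4) = -4, not -2  false
8. V = -9 is in {-14, -4, -9, -13}  true
9. Y + V = -10 + (-9) = -19  true
10. values -4, 7, -9, -10 are pairwise distinct  true
11. S = 1 ≠ 2, but W = 7 = 7 (second disjunct)  true

No — constraint 7 is not satisfied.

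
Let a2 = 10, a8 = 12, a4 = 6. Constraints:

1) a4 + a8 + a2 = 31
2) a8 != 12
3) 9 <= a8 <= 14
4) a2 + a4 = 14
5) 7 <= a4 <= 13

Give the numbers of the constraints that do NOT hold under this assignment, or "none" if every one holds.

The assignment fails constraints 1, 2, 4, and 5.

1) a4 + a8 + a2 = 6 + 12 + 10 = 28, not 31 — fails.
2) a8 = 12, but 12 is required to differ — fails.
3) a8 = 12 lies in [9, 14] — holds.
4) a2 + a4 = 10 + 6 = 16, not 14 — fails.
5) a4 = 6 is outside [7, 13] — fails.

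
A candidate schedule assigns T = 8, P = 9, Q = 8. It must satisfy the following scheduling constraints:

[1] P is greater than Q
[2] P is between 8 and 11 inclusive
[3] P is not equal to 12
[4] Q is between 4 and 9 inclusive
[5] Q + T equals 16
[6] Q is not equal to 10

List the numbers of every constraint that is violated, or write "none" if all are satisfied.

No violations.

[1] P = 9, Q = 8; 9 > 8 — OK.
[2] P = 9 lies in [8, 11] — OK.
[3] P = 9, and 9 ≠ 12 — OK.
[4] Q = 8 lies in [4, 9] — OK.
[5] Q + T = 8 + 8 = 16 — OK.
[6] Q = 8, and 8 ≠ 10 — OK.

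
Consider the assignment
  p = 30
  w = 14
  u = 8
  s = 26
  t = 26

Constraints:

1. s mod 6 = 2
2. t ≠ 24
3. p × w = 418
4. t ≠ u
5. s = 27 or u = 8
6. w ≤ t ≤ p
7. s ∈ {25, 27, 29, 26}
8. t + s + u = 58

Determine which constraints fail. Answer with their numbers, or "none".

1. 26 mod 6 = 2 — OK.
2. t = 26, and 26 ≠ 24 — OK.
3. p × w = 30 × 14 = 420, not 418 — violated.
4. t = 26, u = 8; distinct — OK.
5. s = 26 ≠ 27, but u = 8 = 8 (second disjunct) — OK.
6. values 14 ≤ 26 ≤ 30 — OK.
7. s = 26 is in {25, 27, 29, 26} — OK.
8. t + s + u = 26 + 26 + 8 = 60, not 58 — violated.

Constraints 3, 8 are violated.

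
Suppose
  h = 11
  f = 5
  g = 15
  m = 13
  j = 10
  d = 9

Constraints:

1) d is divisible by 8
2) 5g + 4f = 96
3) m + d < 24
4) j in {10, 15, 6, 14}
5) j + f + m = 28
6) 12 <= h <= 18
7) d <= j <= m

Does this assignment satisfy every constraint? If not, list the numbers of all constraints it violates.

1) 9 = 8*1 + 1, so 8 does not divide 9  ✗
2) 5g + 4f = 5(15) + 4(5) = 95, not 96  ✗
3) m + d = 13 + 9 = 22; 22 < 24  ✓
4) j = 10 is in {10, 15, 6, 14}  ✓
5) j + f + m = 10 + 5 + 13 = 28  ✓
6) h = 11 is outside [12, 18]  ✗
7) values 9 <= 10 <= 13  ✓

Constraints 1, 2, 6 are violated.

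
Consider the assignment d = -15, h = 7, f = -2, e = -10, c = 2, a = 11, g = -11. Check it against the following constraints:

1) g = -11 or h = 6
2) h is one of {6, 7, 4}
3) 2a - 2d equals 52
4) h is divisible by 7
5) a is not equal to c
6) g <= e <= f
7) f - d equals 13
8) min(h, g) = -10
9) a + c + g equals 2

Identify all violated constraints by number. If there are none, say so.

1) g = -11 = -11 (first disjunct)  ✔
2) h = 7 is in {6, 7, 4}  ✔
3) 2a - 2d = 2(11) - 2(-15) = 52  ✔
4) 7 / 7 = 1, so 7 divides 7  ✔
5) a = 11, c = 2; distinct  ✔
6) values -11 <= -10 <= -2  ✔
7) f - d = -2 - (-15) = 13  ✔
8) min(7, -11) = -11, not -10  ✘
9) a + c + g = 11 + 2 + (-11) = 2  ✔

The assignment fails constraint 8.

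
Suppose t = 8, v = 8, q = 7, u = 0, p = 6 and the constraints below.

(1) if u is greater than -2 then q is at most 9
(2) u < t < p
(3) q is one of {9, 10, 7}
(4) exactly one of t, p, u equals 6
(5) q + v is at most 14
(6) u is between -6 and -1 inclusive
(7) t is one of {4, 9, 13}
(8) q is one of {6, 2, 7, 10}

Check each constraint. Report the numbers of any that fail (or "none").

Violated: 2, 5, 6, 7.

(1) u = 0 > -2, so we need q ≤ 9; q = 7 ≤ 9 — satisfied.
(2) values 0, 8, 6; t = 8 is not < p = 6 — violated.
(3) q = 7 is in {9, 10, 7} — satisfied.
(4) t=8, p=6, u=0; 1 of them equals 6 — satisfied.
(5) q + v = 7 + 8 = 15; 15 > 14, bound 14 not met — violated.
(6) u = 0 is outside [-6, -1] — violated.
(7) t = 8 is not in {4, 9, 13} — violated.
(8) q = 7 is in {6, 2, 7, 10} — satisfied.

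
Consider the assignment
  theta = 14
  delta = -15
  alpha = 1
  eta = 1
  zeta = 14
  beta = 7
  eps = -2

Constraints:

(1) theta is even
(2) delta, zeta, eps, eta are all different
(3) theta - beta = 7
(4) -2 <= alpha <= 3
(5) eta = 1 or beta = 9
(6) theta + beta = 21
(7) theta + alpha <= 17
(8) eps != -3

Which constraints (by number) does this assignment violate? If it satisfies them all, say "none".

All constraints are satisfied.

(1) theta = 14 is even  ✓
(2) values -15, 14, -2, 1 are pairwise distinct  ✓
(3) theta - beta = 14 - 7 = 7  ✓
(4) alpha = 1 lies in [-2, 3]  ✓
(5) eta = 1 = 1 (first disjunct)  ✓
(6) theta + beta = 14 + 7 = 21  ✓
(7) theta + alpha = 14 + 1 = 15; 15 ≤ 17  ✓
(8) eps = -2, and -2 ≠ -3  ✓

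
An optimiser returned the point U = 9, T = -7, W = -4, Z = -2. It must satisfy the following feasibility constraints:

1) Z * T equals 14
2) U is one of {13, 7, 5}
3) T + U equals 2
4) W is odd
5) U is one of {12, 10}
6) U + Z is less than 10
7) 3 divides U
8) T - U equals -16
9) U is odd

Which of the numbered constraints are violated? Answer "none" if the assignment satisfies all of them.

The assignment fails constraints 2, 4, 5.

1) Z * T = -2 * (-7) = 14  OK
2) U = 9 is not in {13, 7, 5}  FAIL
3) T + U = -7 + 9 = 2  OK
4) W = -4 is even  FAIL
5) U = 9 is not in {12, 10}  FAIL
6) U + Z = 9 + (-2) = 7; 7 < 10  OK
7) 9 / 3 = 3, so 3 divides 9  OK
8) T - U = -7 - 9 = -16  OK
9) U = 9 is odd  OK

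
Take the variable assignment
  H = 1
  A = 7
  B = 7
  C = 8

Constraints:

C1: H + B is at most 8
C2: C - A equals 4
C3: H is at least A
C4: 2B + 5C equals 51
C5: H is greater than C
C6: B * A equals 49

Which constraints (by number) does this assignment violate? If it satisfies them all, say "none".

No — constraints 2, 3, 4, and 5 are not satisfied.

C1: H + B = 1 + 7 = 8; 8 ≤ 8 — holds.
C2: C - A = 8 - 7 = 1, not 4 — does not hold.
C3: H = 1, A = 7; 1 < 7 (want ≥) — does not hold.
C4: 2B + 5C = 2(7) + 5(8) = 54, not 51 — does not hold.
C5: H = 1, C = 8; 1 ≤ 8 (want >) — does not hold.
C6: B * A = 7 * 7 = 49 — holds.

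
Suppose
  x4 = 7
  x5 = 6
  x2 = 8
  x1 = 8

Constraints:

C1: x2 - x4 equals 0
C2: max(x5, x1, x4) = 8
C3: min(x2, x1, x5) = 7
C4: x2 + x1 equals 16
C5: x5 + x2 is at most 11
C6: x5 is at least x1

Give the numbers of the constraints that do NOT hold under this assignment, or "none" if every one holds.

C1: x2 - x4 = 8 - 7 = 1, not 0  FAIL
C2: max(6, 8, 7) = 8  OK
C3: min(8, 8, 6) = 6, not 7  FAIL
C4: x2 + x1 = 8 + 8 = 16  OK
C5: x5 + x2 = 6 + 8 = 14; 14 > 11, bound 11 not met  FAIL
C6: x5 = 6, x1 = 8; 6 < 8 (want ≥)  FAIL

No — constraints 1, 3, 5, and 6 are not satisfied.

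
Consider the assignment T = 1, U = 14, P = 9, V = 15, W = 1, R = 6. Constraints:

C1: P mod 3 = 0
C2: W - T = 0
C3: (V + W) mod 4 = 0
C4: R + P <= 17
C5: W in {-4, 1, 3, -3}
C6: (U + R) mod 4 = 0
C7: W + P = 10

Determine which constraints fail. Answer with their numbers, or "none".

C1: 9 mod 3 = 0 — OK.
C2: W - T = 1 - 1 = 0 — OK.
C3: V + W = 16; 16 mod 4 = 0 — OK.
C4: R + P = 6 + 9 = 15; 15 ≤ 17 — OK.
C5: W = 1 is in {-4, 1, 3, -3} — OK.
C6: U + R = 20; 20 mod 4 = 0 — OK.
C7: W + P = 1 + 9 = 10 — OK.

None — every constraint holds.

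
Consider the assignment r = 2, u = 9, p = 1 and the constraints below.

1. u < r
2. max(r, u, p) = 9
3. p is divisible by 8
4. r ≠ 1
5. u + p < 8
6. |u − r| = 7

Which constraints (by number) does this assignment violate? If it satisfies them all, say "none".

Constraints 1, 3, and 5 do not hold.

1. u = 9, r = 2; 9 ≥ 2 (want <)  FAIL
2. max(2, 9, 1) = 9  OK
3. 1 = 8×0 + 1, so 8 does not divide 1  FAIL
4. r = 2, and 2 ≠ 1  OK
5. u + p = 9 + 1 = 10; 10 ≥ 8, bound 8 not met  FAIL
6. |9 − 2| = 7  OK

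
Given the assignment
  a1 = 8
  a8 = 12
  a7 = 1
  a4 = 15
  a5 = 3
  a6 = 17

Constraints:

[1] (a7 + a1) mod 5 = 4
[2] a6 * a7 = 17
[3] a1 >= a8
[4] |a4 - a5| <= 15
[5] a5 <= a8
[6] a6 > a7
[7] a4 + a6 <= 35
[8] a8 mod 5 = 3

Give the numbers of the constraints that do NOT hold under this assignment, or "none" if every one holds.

Constraints 3, 8 do not hold.

[1] a7 + a1 = 9; 9 mod 5 = 4 — satisfied.
[2] a6 * a7 = 17 * 1 = 17 — satisfied.
[3] a1 = 8, a8 = 12; 8 < 12 (want ≥) — violated.
[4] |15 - 3| = 12; 12 ≤ 15 — satisfied.
[5] a5 = 3, a8 = 12; 3 ≤ 12 — satisfied.
[6] a6 = 17, a7 = 1; 17 > 1 — satisfied.
[7] a4 + a6 = 15 + 17 = 32; 32 ≤ 35 — satisfied.
[8] 12 mod 5 = 2, not 3 — violated.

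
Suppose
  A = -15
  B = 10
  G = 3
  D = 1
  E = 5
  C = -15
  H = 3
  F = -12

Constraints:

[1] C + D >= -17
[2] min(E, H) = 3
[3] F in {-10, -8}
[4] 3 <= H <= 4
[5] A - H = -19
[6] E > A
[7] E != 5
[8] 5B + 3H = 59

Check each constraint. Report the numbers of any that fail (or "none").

The assignment fails constraints 3, 5, and 7.

[1] C + D = -15 + 1 = -14; -14 ≥ -17 — satisfied.
[2] min(5, 3) = 3 — satisfied.
[3] F = -12 is not in {-10, -8} — violated.
[4] H = 3 lies in [3, 4] — satisfied.
[5] A - H = -15 - 3 = -18, not -19 — violated.
[6] E = 5, A = -15; 5 > -15 — satisfied.
[7] E = 5, but 5 is required to differ — violated.
[8] 5B + 3H = 5(10) + 3(3) = 59 — satisfied.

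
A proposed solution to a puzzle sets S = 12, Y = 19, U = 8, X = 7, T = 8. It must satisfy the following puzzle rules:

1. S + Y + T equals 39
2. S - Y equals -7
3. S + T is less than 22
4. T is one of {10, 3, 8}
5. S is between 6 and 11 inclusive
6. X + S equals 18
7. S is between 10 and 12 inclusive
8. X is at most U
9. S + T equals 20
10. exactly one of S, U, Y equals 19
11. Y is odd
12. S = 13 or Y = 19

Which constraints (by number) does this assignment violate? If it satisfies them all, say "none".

1. S + Y + T = 12 + 19 + 8 = 39 — holds.
2. S - Y = 12 - 19 = -7 — holds.
3. S + T = 12 + 8 = 20; 20 < 22 — holds.
4. T = 8 is in {10, 3, 8} — holds.
5. S = 12 is outside [6, 11] — does not hold.
6. X + S = 7 + 12 = 19, not 18 — does not hold.
7. S = 12 lies in [10, 12] — holds.
8. X = 7, U = 8; 7 ≤ 8 — holds.
9. S + T = 12 + 8 = 20 — holds.
10. S=12, U=8, Y=19; 1 of them equals 19 — holds.
11. Y = 19 is odd — holds.
12. S = 12 ≠ 13, but Y = 19 = 19 (second disjunct) — holds.

Violated: 5 and 6.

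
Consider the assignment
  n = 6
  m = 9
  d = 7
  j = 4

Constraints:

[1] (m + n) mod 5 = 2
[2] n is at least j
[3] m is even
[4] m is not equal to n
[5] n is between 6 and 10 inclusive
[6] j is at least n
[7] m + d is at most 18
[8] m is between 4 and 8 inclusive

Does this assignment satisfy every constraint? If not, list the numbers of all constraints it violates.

[1] m + n = 15; 15 mod 5 = 0, not 2  false
[2] n = 6, j = 4; 6 ≥ 4  true
[3] m = 9 is odd  false
[4] m = 9, n = 6; distinct  true
[5] n = 6 lies in [6, 10]  true
[6] j = 4, n = 6; 4 < 6 (want ≥)  false
[7] m + d = 9 + 7 = 16; 16 ≤ 18  true
[8] m = 9 is outside [4, 8]  false

Violated: 1, 3, 6, 8.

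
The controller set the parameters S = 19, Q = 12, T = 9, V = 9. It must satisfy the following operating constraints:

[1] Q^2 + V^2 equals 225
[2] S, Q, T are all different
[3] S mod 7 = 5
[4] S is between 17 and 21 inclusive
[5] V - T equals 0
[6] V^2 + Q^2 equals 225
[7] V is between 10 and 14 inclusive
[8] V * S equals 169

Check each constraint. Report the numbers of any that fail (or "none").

[1] Q^2 + V^2 = 12^2 + 9^2 = 144 + 81 = 225 — holds.
[2] values 19, 12, 9 are pairwise distinct — holds.
[3] 19 mod 7 = 5 — holds.
[4] S = 19 lies in [17, 21] — holds.
[5] V - T = 9 - 9 = 0 — holds.
[6] V^2 + Q^2 = 9^2 + 12^2 = 81 + 144 = 225 — holds.
[7] V = 9 is outside [10, 14] — fails.
[8] V * S = 9 * 19 = 171, not 169 — fails.

Constraints 7, 8 are violated.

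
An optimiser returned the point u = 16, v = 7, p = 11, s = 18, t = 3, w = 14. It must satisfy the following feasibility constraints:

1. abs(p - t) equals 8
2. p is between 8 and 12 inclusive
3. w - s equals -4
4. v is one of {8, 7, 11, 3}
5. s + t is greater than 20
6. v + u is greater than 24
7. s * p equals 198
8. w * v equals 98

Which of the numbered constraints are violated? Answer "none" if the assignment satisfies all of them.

Violated: 6.

1. abs(11 - 3) = 8 — holds.
2. p = 11 lies in [8, 12] — holds.
3. w - s = 14 - 18 = -4 — holds.
4. v = 7 is in {8, 7, 11, 3} — holds.
5. s + t = 18 + 3 = 21; 21 > 20 — holds.
6. v + u = 7 + 16 = 23; 23 ≤ 24, bound 24 not met — does not hold.
7. s * p = 18 * 11 = 198 — holds.
8. w * v = 14 * 7 = 98 — holds.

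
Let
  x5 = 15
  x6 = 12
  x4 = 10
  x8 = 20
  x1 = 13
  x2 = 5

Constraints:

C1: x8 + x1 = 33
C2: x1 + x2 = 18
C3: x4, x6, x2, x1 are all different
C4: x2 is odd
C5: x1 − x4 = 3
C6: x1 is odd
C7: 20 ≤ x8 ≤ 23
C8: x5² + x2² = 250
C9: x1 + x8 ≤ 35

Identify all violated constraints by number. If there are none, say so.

Yes — all constraints hold.

C1: x8 + x1 = 20 + 13 = 33  true
C2: x1 + x2 = 13 + 5 = 18  true
C3: values 10, 12, 5, 13 are pairwise distinct  true
C4: x2 = 5 is odd  true
C5: x1 − x4 = 13 − 10 = 3  true
C6: x1 = 13 is odd  true
C7: x8 = 20 lies in [20, 23]  true
C8: x5² + x2² = 15² + 5² = 225 + 25 = 250  true
C9: x1 + x8 = 13 + 20 = 33; 33 ≤ 35  true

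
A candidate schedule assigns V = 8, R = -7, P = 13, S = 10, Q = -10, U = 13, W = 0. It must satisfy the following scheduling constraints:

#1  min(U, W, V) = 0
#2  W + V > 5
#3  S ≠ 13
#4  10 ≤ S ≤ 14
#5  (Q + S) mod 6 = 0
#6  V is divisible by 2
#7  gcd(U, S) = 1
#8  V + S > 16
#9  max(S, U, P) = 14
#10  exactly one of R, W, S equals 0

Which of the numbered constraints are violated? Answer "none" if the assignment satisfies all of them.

No — constraint 9 is not satisfied.

#1 min(13, 0, 8) = 0 — holds.
#2 W + V = 0 + 8 = 8; 8 > 5 — holds.
#3 S = 10, and 10 ≠ 13 — holds.
#4 S = 10 lies in [10, 14] — holds.
#5 Q + S = 0; 0 mod 6 = 0 — holds.
#6 8 / 2 = 4, so 2 divides 8 — holds.
#7 gcd(13, 10) = 1 — holds.
#8 V + S = 8 + 10 = 18; 18 > 16 — holds.
#9 max(10, 13, 13) = 13, not 14 — does not hold.
#10 R=-7, W=0, S=10; 1 of them equals 0 — holds.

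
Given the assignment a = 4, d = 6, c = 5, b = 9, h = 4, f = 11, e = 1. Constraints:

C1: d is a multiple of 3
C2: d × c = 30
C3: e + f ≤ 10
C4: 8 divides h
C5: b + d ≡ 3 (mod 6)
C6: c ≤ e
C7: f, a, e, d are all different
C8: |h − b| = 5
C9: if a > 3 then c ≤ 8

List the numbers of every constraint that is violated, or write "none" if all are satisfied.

C1: 6 / 3 = 2, so 3 divides 6  holds
C2: d × c = 6 × 5 = 30  holds
C3: e + f = 1 + 11 = 12; 12 > 10, bound 10 not met  fails
C4: 4 = 8×0 + 4, so 8 does not divide 4  fails
C5: b + d = 15; 15 mod 6 = 3  holds
C6: c = 5, e = 1; 5 > 1 (want ≤)  fails
C7: values 11, 4, 1, 6 are pairwise distinct  holds
C8: |4 − 9| = 5  holds
C9: a = 4 > 3, so we need c ≤ 8; c = 5 ≤ 8  holds

Violated: 3, 4, and 6.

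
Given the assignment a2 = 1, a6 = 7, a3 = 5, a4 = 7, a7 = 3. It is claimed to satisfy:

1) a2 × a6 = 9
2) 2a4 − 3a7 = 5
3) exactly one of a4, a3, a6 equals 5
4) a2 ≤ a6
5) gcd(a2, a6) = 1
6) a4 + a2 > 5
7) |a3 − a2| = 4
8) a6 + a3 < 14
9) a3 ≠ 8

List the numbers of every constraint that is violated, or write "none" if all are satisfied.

1) a2 × a6 = 1 × 7 = 7, not 9 — fails.
2) 2a4 − 3a7 = 2(7) − 3(3) = 5 — holds.
3) a4=7, a3=5, a6=7; 1 of them equals 5 — holds.
4) a2 = 1, a6 = 7; 1 ≤ 7 — holds.
5) gcd(1, 7) = 1 — holds.
6) a4 + a2 = 7 + 1 = 8; 8 > 5 — holds.
7) |5 − 1| = 4 — holds.
8) a6 + a3 = 7 + 5 = 12; 12 < 14 — holds.
9) a3 = 5, and 5 ≠ 8 — holds.

Violated: 1.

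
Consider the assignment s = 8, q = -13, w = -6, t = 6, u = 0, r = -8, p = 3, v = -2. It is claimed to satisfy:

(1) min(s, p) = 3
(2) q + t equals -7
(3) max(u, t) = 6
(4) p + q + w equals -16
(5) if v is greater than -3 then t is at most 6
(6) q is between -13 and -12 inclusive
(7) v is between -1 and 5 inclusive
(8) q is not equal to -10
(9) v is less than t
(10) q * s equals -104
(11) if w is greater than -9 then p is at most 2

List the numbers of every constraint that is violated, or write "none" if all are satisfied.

(1) min(8, 3) = 3  ✔
(2) q + t = -13 + 6 = -7  ✔
(3) max(0, 6) = 6  ✔
(4) p + q + w = 3 + (-13) + (-6) = -16  ✔
(5) v = -2 > -3, so we need t ≤ 6; t = 6 ≤ 6  ✔
(6) q = -13 lies in [-13, -12]  ✔
(7) v = -2 is outside [-1, 5]  ✘
(8) q = -13, and -13 ≠ -10  ✔
(9) v = -2, t = 6; -2 < 6  ✔
(10) q * s = -13 * 8 = -104  ✔
(11) w = -6 > -9, so we need p ≤ 2; but p = 3 > 2  ✘

The assignment fails constraints 7 and 11.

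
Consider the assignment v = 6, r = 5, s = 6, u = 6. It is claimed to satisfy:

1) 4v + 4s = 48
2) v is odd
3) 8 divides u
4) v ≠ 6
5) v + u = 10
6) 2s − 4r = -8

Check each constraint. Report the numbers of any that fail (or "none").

1) 4v + 4s = 4(6) + 4(6) = 48 — holds.
2) v = 6 is even — fails.
3) 6 = 8×0 + 6, so 8 does not divide 6 — fails.
4) v = 6, but 6 is required to differ — fails.
5) v + u = 6 + 6 = 12, not 10 — fails.
6) 2s − 4r = 2(6) − 4(5) = -8 — holds.

Constraints 2, 3, 4, 5 are violated.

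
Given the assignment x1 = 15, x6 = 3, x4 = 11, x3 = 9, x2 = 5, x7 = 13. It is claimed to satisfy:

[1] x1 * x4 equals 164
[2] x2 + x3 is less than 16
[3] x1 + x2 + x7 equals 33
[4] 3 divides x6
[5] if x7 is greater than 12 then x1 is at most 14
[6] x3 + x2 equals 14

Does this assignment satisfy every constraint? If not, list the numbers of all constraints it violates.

The assignment fails constraints 1 and 5.

[1] x1 * x4 = 15 * 11 = 165, not 164 — violated.
[2] x2 + x3 = 5 + 9 = 14; 14 < 16 — satisfied.
[3] x1 + x2 + x7 = 15 + 5 + 13 = 33 — satisfied.
[4] 3 / 3 = 1, so 3 divides 3 — satisfied.
[5] x7 = 13 > 12, so we need x1 ≤ 14; but x1 = 15 > 14 — violated.
[6] x3 + x2 = 9 + 5 = 14 — satisfied.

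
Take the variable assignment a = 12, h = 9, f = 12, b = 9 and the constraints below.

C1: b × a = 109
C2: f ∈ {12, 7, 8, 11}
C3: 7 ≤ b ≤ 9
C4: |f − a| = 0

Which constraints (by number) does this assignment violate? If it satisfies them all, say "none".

Violated: 1.

C1: b × a = 9 × 12 = 108, not 109  fails
C2: f = 12 is in {12, 7, 8, 11}  holds
C3: b = 9 lies in [7, 9]  holds
C4: |12 − 12| = 0  holds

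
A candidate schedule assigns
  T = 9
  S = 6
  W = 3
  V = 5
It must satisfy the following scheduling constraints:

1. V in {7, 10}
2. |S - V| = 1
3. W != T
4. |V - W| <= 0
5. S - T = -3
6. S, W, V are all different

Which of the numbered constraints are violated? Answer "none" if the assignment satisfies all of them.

1. V = 5 is not in {7, 10} — does not hold.
2. |6 - 5| = 1 — holds.
3. W = 3, T = 9; distinct — holds.
4. |5 - 3| = 2; 2 > 0, exceeds bound 0 — does not hold.
5. S - T = 6 - 9 = -3 — holds.
6. values 6, 3, 5 are pairwise distinct — holds.

Constraints 1 and 4 do not hold.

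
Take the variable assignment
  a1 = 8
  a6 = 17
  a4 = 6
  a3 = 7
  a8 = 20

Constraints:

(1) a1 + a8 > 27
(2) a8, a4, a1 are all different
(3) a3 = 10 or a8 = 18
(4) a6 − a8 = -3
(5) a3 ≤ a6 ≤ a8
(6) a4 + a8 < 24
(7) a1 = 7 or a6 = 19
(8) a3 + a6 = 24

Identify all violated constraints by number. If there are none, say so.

No — constraints 3, 6, and 7 are not satisfied.

(1) a1 + a8 = 8 + 20 = 28; 28 > 27  holds
(2) values 20, 6, 8 are pairwise distinct  holds
(3) a3 = 7 ≠ 10 and a8 = 20 ≠ 18; both disjuncts false  fails
(4) a6 − a8 = 17 − 20 = -3  holds
(5) values 7 ≤ 17 ≤ 20  holds
(6) a4 + a8 = 6 + 20 = 26; 26 ≥ 24, bound 24 not met  fails
(7) a1 = 8 ≠ 7 and a6 = 17 ≠ 19; both disjuncts false  fails
(8) a3 + a6 = 7 + 17 = 24  holds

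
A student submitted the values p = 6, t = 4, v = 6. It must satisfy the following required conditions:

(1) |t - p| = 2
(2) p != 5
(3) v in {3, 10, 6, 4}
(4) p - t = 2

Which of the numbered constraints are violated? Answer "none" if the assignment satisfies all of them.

The assignment satisfies every constraint.

(1) |4 - 6| = 2 — satisfied.
(2) p = 6, and 6 ≠ 5 — satisfied.
(3) v = 6 is in {3, 10, 6, 4} — satisfied.
(4) p - t = 6 - 4 = 2 — satisfied.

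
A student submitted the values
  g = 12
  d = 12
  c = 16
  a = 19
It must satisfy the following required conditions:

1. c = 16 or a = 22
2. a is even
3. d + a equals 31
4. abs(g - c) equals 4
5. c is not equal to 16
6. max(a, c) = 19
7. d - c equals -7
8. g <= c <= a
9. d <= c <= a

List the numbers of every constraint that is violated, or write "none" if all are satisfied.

1. c = 16 = 16 (first disjunct) — holds.
2. a = 19 is odd — does not hold.
3. d + a = 12 + 19 = 31 — holds.
4. abs(12 - 16) = 4 — holds.
5. c = 16, but 16 is required to differ — does not hold.
6. max(19, 16) = 19 — holds.
7. d - c = 12 - 16 = -4, not -7 — does not hold.
8. values 12 <= 16 <= 19 — holds.
9. values 12 <= 16 <= 19 — holds.

Constraints 2, 5, 7 are violated.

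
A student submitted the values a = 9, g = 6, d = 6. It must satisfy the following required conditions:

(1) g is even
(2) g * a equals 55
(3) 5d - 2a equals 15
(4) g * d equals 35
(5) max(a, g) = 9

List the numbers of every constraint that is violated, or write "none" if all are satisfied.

(1) g = 6 is even  OK
(2) g * a = 6 * 9 = 54, not 55  FAIL
(3) 5d - 2a = 5(6) - 2(9) = 12, not 15  FAIL
(4) g * d = 6 * 6 = 36, not 35  FAIL
(5) max(9, 6) = 9  OK

Constraints 2, 3, 4 are violated.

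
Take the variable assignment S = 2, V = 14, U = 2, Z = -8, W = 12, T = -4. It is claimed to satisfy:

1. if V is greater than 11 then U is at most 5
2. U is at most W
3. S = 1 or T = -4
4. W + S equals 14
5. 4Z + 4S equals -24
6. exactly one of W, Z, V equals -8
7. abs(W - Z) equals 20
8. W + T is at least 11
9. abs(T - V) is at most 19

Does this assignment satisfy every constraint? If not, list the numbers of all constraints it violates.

Violated: 8.

1. V = 14 > 11, so we need U ≤ 5; U = 2 ≤ 5  ✔
2. U = 2, W = 12; 2 ≤ 12  ✔
3. S = 2 ≠ 1, but T = -4 = -4 (second disjunct)  ✔
4. W + S = 12 + 2 = 14  ✔
5. 4Z + 4S = 4(-8) + 4(2) = -24  ✔
6. W=12, Z=-8, V=14; 1 of them equals -8  ✔
7. abs(12 - (-8)) = 20  ✔
8. W + T = 12 + (-4) = 8; 8 < 11, bound 11 not met  ✘
9. abs(-4 - 14) = 18; 18 ≤ 19  ✔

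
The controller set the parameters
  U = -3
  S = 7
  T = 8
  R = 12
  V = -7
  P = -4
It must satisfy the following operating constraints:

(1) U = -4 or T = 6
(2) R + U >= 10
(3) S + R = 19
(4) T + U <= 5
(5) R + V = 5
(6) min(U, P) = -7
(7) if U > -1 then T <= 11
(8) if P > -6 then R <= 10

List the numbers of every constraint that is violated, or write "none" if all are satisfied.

(1) U = -3 ≠ -4 and T = 8 ≠ 6; both disjuncts false — does not hold.
(2) R + U = 12 + (-3) = 9; 9 < 10, bound 10 not met — does not hold.
(3) S + R = 7 + 12 = 19 — holds.
(4) T + U = 8 + (-3) = 5; 5 ≤ 5 — holds.
(5) R + V = 12 + (-7) = 5 — holds.
(6) min(-3, -4) = -4, not -7 — does not hold.
(7) U = -3, not > -1; antecedent false, conditional vacuously true — holds.
(8) P = -4 > -6, so we need R ≤ 10; but R = 12 > 10 — does not hold.

Violated: 1, 2, 6, and 8.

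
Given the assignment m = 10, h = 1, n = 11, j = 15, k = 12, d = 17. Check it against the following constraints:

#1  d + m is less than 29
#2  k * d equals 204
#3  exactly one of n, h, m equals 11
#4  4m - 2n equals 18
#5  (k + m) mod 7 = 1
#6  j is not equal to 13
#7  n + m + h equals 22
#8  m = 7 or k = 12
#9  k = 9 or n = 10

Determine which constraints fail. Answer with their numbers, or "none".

#1 d + m = 17 + 10 = 27; 27 < 29  holds
#2 k * d = 12 * 17 = 204  holds
#3 n=11, h=1, m=10; 1 of them equals 11  holds
#4 4m - 2n = 4(10) - 2(11) = 18  holds
#5 k + m = 22; 22 mod 7 = 1  holds
#6 j = 15, and 15 ≠ 13  holds
#7 n + m + h = 11 + 10 + 1 = 22  holds
#8 m = 10 ≠ 7, but k = 12 = 12 (second disjunct)  holds
#9 k = 12 ≠ 9 and n = 11 ≠ 10; both disjuncts false  fails

No — constraint 9 is not satisfied.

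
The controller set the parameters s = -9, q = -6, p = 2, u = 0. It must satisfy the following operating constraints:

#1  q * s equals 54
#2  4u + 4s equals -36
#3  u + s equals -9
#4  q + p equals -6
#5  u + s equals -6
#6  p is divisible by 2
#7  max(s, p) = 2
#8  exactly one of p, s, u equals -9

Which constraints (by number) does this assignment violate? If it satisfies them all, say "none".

Constraints 4 and 5 do not hold.

#1 q * s = -6 * (-9) = 54 — holds.
#2 4u + 4s = 4(0) + 4(-9) = -36 — holds.
#3 u + s = 0 + (-9) = -9 — holds.
#4 q + p = -6 + 2 = -4, not -6 — fails.
#5 u + s = 0 + (-9) = -9, not -6 — fails.
#6 2 / 2 = 1, so 2 divides 2 — holds.
#7 max(-9, 2) = 2 — holds.
#8 p=2, s=-9, u=0; 1 of them equals -9 — holds.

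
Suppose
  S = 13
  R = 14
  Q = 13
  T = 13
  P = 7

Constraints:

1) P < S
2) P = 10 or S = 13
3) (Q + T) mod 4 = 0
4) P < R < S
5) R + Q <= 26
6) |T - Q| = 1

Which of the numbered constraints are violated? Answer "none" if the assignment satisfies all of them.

Constraints 3, 4, 5, 6 do not hold.

1) P = 7, S = 13; 7 < 13 — holds.
2) P = 7 ≠ 10, but S = 13 = 13 (second disjunct) — holds.
3) Q + T = 26; 26 mod 4 = 2, not 0 — fails.
4) values 7, 14, 13; R = 14 is not < S = 13 — fails.
5) R + Q = 14 + 13 = 27; 27 > 26, bound 26 not met — fails.
6) |13 - 13| = 0, not 1 — fails.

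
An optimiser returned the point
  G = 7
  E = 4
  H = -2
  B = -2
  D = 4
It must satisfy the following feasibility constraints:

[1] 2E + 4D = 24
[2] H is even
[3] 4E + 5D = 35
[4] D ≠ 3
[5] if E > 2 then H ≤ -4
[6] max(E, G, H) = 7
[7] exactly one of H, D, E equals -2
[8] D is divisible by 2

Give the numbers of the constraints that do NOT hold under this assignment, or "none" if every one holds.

[1] 2E + 4D = 2(4) + 4(4) = 24  yes
[2] H = -2 is even  yes
[3] 4E + 5D = 4(4) + 5(4) = 36, not 35  no
[4] D = 4, and 4 ≠ 3  yes
[5] E = 4 > 2, so we need H ≤ -4; but H = -2 > -4  no
[6] max(4, 7, -2) = 7  yes
[7] H=-2, D=4, E=4; 1 of them equals -2  yes
[8] 4 / 2 = 2, so 2 divides 4  yes

Violated: 3 and 5.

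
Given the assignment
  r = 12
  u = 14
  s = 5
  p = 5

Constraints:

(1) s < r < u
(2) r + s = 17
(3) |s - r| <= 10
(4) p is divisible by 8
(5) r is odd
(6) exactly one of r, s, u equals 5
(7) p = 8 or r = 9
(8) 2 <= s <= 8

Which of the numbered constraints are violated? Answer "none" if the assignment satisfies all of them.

Violated: 4, 5, and 7.

(1) values 5 < 12 < 14 — holds.
(2) r + s = 12 + 5 = 17 — holds.
(3) |5 - 12| = 7; 7 ≤ 10 — holds.
(4) 5 = 8*0 + 5, so 8 does not divide 5 — does not hold.
(5) r = 12 is even — does not hold.
(6) r=12, s=5, u=14; 1 of them equals 5 — holds.
(7) p = 5 ≠ 8 and r = 12 ≠ 9; both disjuncts false — does not hold.
(8) s = 5 lies in [2, 8] — holds.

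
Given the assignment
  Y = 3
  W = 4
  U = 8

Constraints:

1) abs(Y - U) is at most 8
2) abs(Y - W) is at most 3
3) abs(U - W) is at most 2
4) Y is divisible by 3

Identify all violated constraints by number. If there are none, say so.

Constraint 3 does not hold.

1) abs(3 - 8) = 5; 5 ≤ 8  yes
2) abs(3 - 4) = 1; 1 ≤ 3  yes
3) abs(8 - 4) = 4; 4 > 2, exceeds bound 2  no
4) 3 / 3 = 1, so 3 divides 3  yes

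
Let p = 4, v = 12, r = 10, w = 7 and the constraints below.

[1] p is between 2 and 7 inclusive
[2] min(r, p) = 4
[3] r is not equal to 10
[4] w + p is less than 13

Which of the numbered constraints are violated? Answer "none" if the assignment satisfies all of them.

The assignment fails constraint 3.

[1] p = 4 lies in [2, 7] — holds.
[2] min(10, 4) = 4 — holds.
[3] r = 10, but 10 is required to differ — does not hold.
[4] w + p = 7 + 4 = 11; 11 < 13 — holds.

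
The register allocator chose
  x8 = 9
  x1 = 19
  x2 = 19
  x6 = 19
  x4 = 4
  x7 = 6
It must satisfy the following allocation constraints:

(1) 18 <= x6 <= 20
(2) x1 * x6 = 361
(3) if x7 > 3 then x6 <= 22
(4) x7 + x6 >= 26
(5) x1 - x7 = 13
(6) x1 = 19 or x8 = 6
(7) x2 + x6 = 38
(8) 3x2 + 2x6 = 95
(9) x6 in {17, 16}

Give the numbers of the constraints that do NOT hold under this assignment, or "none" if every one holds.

Violated: 4 and 9.

(1) x6 = 19 lies in [18, 20] — holds.
(2) x1 * x6 = 19 * 19 = 361 — holds.
(3) x7 = 6 > 3, so we need x6 ≤ 22; x6 = 19 ≤ 22 — holds.
(4) x7 + x6 = 6 + 19 = 25; 25 < 26, bound 26 not met — does not hold.
(5) x1 - x7 = 19 - 6 = 13 — holds.
(6) x1 = 19 = 19 (first disjunct) — holds.
(7) x2 + x6 = 19 + 19 = 38 — holds.
(8) 3x2 + 2x6 = 3(19) + 2(19) = 95 — holds.
(9) x6 = 19 is not in {17, 16} — does not hold.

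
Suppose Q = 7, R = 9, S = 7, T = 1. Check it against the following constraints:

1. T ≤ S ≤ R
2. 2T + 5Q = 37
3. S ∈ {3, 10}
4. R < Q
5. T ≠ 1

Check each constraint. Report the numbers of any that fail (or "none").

No — constraints 3, 4, and 5 are not satisfied.

1. values 1 ≤ 7 ≤ 9  ✓
2. 2T + 5Q = 2(1) + 5(7) = 37  ✓
3. S = 7 is not in {3, 10}  ✗
4. R = 9, Q = 7; 9 ≥ 7 (want <)  ✗
5. T = 1, but 1 is required to differ  ✗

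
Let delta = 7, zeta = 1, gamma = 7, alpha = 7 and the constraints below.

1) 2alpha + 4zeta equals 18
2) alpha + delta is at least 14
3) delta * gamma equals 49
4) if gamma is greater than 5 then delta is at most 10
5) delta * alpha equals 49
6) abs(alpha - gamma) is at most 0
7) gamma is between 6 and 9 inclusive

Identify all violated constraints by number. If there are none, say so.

Yes — all constraints hold.

1) 2alpha + 4zeta = 2(7) + 4(1) = 18  true
2) alpha + delta = 7 + 7 = 14; 14 ≥ 14  true
3) delta * gamma = 7 * 7 = 49  true
4) gamma = 7 > 5, so we need delta ≤ 10; delta = 7 ≤ 10  true
5) delta * alpha = 7 * 7 = 49  true
6) abs(7 - 7) = 0; 0 ≤ 0  true
7) gamma = 7 lies in [6, 9]  true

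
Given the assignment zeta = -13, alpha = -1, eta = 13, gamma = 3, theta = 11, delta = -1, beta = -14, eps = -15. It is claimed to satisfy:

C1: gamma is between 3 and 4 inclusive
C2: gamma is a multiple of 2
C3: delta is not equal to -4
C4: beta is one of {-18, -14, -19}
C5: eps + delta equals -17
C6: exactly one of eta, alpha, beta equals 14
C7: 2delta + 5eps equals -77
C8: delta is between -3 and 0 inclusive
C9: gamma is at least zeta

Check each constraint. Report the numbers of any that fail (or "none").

Constraints 2, 5, and 6 are violated.

C1: gamma = 3 lies in [3, 4]  OK
C2: 3 = 2*1 + 1, so 2 does not divide 3  FAIL
C3: delta = -1, and -1 ≠ -4  OK
C4: beta = -14 is in {-18, -14, -19}  OK
C5: eps + delta = -15 + (-1) = -16, not -17  FAIL
C6: eta=13, alpha=-1, beta=-14; 0 of them equal 14, not exactly one  FAIL
C7: 2delta + 5eps = 2(-1) + 5(-15) = -77  OK
C8: delta = -1 lies in [-3, 0]  OK
C9: gamma = 3, zeta = -13; 3 ≥ -13  OK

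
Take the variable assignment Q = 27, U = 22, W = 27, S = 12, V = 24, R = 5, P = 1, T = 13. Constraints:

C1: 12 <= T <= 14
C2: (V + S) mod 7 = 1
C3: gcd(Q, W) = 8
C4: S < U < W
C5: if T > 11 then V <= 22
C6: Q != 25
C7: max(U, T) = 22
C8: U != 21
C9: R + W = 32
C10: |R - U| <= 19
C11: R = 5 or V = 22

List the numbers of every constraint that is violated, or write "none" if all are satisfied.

The assignment fails constraints 3, 5.

C1: T = 13 lies in [12, 14] — holds.
C2: V + S = 36; 36 mod 7 = 1 — holds.
C3: gcd(27, 27) = 27, not 8 — does not hold.
C4: values 12 < 22 < 27 — holds.
C5: T = 13 > 11, so we need V ≤ 22; but V = 24 > 22 — does not hold.
C6: Q = 27, and 27 ≠ 25 — holds.
C7: max(22, 13) = 22 — holds.
C8: U = 22, and 22 ≠ 21 — holds.
C9: R + W = 5 + 27 = 32 — holds.
C10: |5 - 22| = 17; 17 ≤ 19 — holds.
C11: R = 5 = 5 (first disjunct) — holds.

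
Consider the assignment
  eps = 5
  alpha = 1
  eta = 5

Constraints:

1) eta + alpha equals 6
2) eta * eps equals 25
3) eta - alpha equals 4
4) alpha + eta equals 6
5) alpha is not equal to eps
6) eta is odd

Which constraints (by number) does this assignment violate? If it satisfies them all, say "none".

1) eta + alpha = 5 + 1 = 6 — holds.
2) eta * eps = 5 * 5 = 25 — holds.
3) eta - alpha = 5 - 1 = 4 — holds.
4) alpha + eta = 1 + 5 = 6 — holds.
5) alpha = 1, eps = 5; distinct — holds.
6) eta = 5 is odd — holds.

The assignment satisfies every constraint.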